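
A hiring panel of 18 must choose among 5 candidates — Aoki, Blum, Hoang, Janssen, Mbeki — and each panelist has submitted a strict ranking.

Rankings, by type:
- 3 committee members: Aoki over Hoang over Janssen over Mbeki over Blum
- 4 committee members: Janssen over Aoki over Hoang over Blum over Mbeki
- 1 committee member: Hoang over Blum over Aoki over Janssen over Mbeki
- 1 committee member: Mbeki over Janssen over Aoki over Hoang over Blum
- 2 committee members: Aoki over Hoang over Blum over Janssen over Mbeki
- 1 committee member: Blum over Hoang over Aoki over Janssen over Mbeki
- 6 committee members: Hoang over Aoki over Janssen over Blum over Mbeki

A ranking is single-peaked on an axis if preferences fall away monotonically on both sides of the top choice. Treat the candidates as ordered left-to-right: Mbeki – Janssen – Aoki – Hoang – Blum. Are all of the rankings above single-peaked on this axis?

yes

Axis positions: Mbeki=1, Janssen=2, Aoki=3, Hoang=4, Blum=5.
Type 1 (peak Aoki at position 3): ranking walks positions 3-4-2-1-5, expanding outward from the peak — single-peaked.
Type 2 (peak Janssen at position 2): ranking walks positions 2-3-4-5-1, expanding outward from the peak — single-peaked.
Type 3 (peak Hoang at position 4): ranking walks positions 4-5-3-2-1, expanding outward from the peak — single-peaked.
Type 4 (peak Mbeki at position 1): ranking walks positions 1-2-3-4-5, expanding outward from the peak — single-peaked.
Type 5 (peak Aoki at position 3): ranking walks positions 3-4-5-2-1, expanding outward from the peak — single-peaked.
Type 6 (peak Blum at position 5): ranking walks positions 5-4-3-2-1, expanding outward from the peak — single-peaked.
Type 7 (peak Hoang at position 4): ranking walks positions 4-3-2-5-1, expanding outward from the peak — single-peaked.
Every ranking is single-peaked on this axis.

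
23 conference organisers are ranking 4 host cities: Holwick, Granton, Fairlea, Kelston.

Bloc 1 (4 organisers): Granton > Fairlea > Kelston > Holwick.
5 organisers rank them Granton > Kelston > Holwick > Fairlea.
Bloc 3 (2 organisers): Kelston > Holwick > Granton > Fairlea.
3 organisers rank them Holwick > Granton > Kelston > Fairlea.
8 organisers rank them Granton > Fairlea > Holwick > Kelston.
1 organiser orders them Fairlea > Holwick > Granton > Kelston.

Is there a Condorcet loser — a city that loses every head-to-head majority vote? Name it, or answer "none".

Pairwise majorities:
Holwick vs Granton: 2+3+1 = 6 for Holwick, 17 for Granton — Granton by 17–6.
Holwick vs Fairlea: 10 to 13, Fairlea.
Holwick vs Kelston: Holwick wins 12–11.
Granton vs Fairlea: Granton, 22–1.
Granton vs Kelston: Granton, 21–2.
Fairlea–Kelston: Fairlea 13–10.
Only Kelston has no wins; Kelston is the Condorcet loser.

Kelston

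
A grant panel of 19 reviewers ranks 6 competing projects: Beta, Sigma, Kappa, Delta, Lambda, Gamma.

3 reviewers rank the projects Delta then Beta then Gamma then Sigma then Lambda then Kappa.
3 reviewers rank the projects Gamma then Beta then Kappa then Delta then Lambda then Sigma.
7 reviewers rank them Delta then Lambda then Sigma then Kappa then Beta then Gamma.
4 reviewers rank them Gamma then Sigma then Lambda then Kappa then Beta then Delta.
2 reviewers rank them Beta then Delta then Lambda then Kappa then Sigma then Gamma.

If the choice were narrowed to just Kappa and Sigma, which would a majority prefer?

Ballots ranking Kappa above Sigma: 3 + 2 = 5.
Ballots ranking Sigma above Kappa: 19 − 5 = 14.
Sigma wins the head-to-head 14–5.

Sigma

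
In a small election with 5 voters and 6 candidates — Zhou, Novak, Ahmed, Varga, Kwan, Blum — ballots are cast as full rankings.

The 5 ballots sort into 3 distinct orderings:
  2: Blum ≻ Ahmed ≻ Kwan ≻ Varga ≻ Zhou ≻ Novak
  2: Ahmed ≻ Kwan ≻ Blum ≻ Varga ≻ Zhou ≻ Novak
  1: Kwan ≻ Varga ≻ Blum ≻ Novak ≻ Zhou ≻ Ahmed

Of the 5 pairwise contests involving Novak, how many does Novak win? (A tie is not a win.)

0

Novak against each rival (5 voters):
Novak–Zhou: Zhou 4–1.
Novak vs Ahmed: Ahmed wins 4–1.
Novak vs Varga: 0 for Novak, 5 for Varga — Varga by 5–0.
Novak vs Kwan: Novak preferred on 0 ballots; Kwan wins 5–0.
Novak vs Blum: Novak preferred on 0 ballots; Blum wins 5–0.
Novak beats no one; loses to Zhou, Ahmed, Varga, Kwan, Blum — 0 pairwise wins.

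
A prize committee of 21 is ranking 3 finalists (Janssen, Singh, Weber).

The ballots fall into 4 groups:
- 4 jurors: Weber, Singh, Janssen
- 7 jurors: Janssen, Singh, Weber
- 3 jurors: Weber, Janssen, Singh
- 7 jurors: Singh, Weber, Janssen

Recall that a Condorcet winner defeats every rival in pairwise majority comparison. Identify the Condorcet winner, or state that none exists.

Singh

Head-to-head results (21 jurors):
Janssen vs Singh: 7+3 = 10 for Janssen, 11 for Singh — Singh by 11–10.
Janssen vs Weber: 7 for Janssen, 14 for Weber — Weber by 14–7.
Singh vs Weber: Singh is ranked higher on 7+7 = 14 ballots, Weber on 7. Singh wins 14–7.
Only Singh has no losses; Singh is the Condorcet winner.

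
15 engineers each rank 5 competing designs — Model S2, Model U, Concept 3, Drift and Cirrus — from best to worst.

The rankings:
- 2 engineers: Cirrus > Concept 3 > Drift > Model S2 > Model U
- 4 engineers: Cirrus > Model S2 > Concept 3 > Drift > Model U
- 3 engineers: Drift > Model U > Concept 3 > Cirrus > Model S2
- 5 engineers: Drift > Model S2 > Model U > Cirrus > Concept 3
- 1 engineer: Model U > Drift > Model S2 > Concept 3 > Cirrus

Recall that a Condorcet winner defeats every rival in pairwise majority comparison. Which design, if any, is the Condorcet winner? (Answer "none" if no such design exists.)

Check each pair by majority over 15 ballots:
Model S2 vs Model U: Model S2 is ranked higher on 2+4+5 = 11 ballots, Model U on 4. Model S2 wins 11–4.
Model S2 vs Concept 3: Model S2 preferred on 4+5+1 = 10 ballots; Model S2 wins 10–5.
Model S2 vs Drift: 4 for Model S2, 11 for Drift — Drift by 11–4.
Model S2 vs Cirrus: Model S2 is ranked higher on 5+1 = 6 ballots, Cirrus on 9. Cirrus wins 9–6.
Model U vs Concept 3: 9 to 6, Model U.
Model U vs Drift: Model U preferred on 1 ballot; Drift wins 14–1.
Model U vs Cirrus: Model U preferred on 3+5+1 = 9 ballots; Model U wins 9–6.
Concept 3 vs Drift: 2+4 = 6 for Concept 3, 9 for Drift — Drift by 9–6.
Concept 3 vs Cirrus: Concept 3 preferred on 3+1 = 4 ballots; Cirrus wins 11–4.
Drift vs Cirrus: 9 to 6, Drift.
Drift beats each of Model S2, Model U, Concept 3, Cirrus — Drift is the Condorcet winner.

Drift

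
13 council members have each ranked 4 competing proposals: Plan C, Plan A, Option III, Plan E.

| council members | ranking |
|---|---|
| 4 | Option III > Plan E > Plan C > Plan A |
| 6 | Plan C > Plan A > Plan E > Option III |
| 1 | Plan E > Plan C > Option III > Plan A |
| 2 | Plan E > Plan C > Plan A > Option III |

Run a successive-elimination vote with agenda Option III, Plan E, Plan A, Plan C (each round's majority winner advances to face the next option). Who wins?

Round 1: Option III vs Plan E — 4–9, Plan E advances.
Round 2: Plan E vs Plan A — 7–6, Plan E advances.
Round 3: Plan E vs Plan C — 7–6, Plan E advances.
Plan E survives the agenda.

Plan E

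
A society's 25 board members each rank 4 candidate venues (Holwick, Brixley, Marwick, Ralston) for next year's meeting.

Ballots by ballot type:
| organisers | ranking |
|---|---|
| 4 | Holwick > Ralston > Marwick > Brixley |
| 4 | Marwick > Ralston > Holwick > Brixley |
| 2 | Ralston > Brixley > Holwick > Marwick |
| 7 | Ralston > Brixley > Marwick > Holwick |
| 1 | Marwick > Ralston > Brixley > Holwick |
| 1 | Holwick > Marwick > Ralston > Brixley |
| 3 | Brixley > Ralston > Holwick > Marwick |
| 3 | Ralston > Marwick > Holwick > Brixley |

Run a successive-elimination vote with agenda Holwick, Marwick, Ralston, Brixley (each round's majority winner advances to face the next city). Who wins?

Ralston

Round 1: Holwick vs Marwick — 10–15, Marwick advances.
Round 2: Marwick vs Ralston — 6–19, Ralston advances.
Round 3: Ralston vs Brixley — 22–3, Ralston advances.
Ralston survives the agenda.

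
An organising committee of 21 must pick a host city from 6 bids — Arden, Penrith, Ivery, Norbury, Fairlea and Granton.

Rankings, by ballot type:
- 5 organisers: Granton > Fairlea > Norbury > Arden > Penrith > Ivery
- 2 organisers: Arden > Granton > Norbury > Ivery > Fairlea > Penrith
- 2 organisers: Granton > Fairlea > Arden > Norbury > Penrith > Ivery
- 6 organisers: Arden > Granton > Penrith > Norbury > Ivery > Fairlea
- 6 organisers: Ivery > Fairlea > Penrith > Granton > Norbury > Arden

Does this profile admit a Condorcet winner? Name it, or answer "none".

Granton

Head-to-head results (21 organisers):
Arden vs Penrith: 5+2+2+6 = 15 for Arden, 6 for Penrith — Arden by 15–6.
Arden vs Ivery: Arden preferred on 5+2+2+6 = 15 ballots; Arden wins 15–6.
Arden vs Norbury: 10 to 11, Norbury.
Arden vs Fairlea: 8 to 13, Fairlea.
Arden vs Granton: Arden preferred on 2+6 = 8 ballots; Granton wins 13–8.
Penrith vs Ivery: 13 to 8, Penrith.
Penrith vs Norbury: Penrith, 12–9.
Penrith vs Fairlea: Fairlea wins 15–6.
Penrith vs Granton: 6 for Penrith, 15 for Granton — Granton by 15–6.
Ivery–Norbury: Norbury 15–6.
Ivery vs Fairlea: 2+6+6 = 14 for Ivery, 7 for Fairlea — Ivery by 14–7.
Ivery vs Granton: Granton, 15–6.
Norbury–Fairlea: Fairlea 13–8.
Norbury–Granton: Granton 21–0.
Fairlea vs Granton: Fairlea preferred on 6 ballots; Granton wins 15–6.
Granton defeats every rival head-to-head and is the Condorcet winner.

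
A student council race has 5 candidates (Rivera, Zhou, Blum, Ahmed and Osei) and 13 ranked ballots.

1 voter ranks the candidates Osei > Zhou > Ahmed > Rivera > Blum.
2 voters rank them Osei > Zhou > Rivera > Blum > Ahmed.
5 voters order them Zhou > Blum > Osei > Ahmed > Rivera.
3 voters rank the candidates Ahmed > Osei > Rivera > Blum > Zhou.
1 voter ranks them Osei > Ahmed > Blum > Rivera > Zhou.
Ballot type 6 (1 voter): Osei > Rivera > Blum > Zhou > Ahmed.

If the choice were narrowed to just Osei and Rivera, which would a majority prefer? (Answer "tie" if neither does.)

Osei

Ballots ranking Osei above Rivera: 1 + 2 + 5 + 3 + 1 + 1 = 13.
Ballots ranking Rivera above Osei: 13 − 13 = 0.
Osei wins the head-to-head 13–0.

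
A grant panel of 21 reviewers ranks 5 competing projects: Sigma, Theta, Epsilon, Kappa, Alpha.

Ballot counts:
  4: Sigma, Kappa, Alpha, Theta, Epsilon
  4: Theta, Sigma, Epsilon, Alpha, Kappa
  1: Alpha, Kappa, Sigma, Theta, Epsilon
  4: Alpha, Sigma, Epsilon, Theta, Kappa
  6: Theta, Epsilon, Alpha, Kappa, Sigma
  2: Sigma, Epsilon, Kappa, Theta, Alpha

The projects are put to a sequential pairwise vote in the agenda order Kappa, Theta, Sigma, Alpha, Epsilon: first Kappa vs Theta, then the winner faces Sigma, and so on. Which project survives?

Round 1: Kappa vs Theta — 7–14, Theta advances.
Round 2: Theta vs Sigma — 10–11, Sigma advances.
Round 3: Sigma vs Alpha — 10–11, Alpha advances.
Round 4: Alpha vs Epsilon — 9–12, Epsilon advances.
The agenda winner is Epsilon.

Epsilon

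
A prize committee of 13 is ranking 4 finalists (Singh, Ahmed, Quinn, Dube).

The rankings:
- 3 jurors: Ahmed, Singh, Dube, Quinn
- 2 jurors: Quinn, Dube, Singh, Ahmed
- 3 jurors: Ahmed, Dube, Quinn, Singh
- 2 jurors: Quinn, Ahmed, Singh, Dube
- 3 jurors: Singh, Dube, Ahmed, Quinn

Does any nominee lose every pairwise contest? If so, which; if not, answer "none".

Head-to-head results (13 jurors):
Singh vs Ahmed: 2+3 = 5 for Singh, 8 for Ahmed — Ahmed by 8–5.
Singh–Quinn: Quinn 7–6.
Singh vs Dube: Singh is ranked higher on 3+2+3 = 8 ballots, Dube on 5. Singh wins 8–5.
Ahmed vs Quinn: 3+3+3 = 9 for Ahmed, 4 for Quinn — Ahmed by 9–4.
Ahmed vs Dube: Ahmed is ranked higher on 3+3+2 = 8 ballots, Dube on 5. Ahmed wins 8–5.
Quinn–Dube: Dube 9–4.
No nominee is winless: Singh beats Dube; Ahmed beats Singh; Quinn beats Singh; Dube beats Quinn. There is no Condorcet loser.

none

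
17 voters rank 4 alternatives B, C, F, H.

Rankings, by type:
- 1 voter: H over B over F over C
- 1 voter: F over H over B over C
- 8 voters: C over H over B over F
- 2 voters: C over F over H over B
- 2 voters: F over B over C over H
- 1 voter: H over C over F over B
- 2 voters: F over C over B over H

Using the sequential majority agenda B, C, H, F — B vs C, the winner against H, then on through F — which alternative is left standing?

C

Round 1: B vs C — 4–13, C advances.
Round 2: C vs H — 14–3, C advances.
Round 3: C vs F — 11–6, C advances.
C survives the agenda.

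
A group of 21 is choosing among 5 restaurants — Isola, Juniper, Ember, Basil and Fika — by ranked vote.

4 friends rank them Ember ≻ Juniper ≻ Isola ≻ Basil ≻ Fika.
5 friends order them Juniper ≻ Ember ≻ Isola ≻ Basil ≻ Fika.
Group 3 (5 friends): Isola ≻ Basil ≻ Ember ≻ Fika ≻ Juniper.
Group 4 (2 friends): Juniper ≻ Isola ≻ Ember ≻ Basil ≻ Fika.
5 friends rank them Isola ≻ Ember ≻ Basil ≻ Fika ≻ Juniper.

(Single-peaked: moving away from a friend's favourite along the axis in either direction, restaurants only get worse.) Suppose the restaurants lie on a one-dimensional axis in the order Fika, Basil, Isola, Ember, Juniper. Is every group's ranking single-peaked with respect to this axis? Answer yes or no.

Axis positions: Fika=1, Basil=2, Isola=3, Ember=4, Juniper=5.
Group 1 (peak Ember at position 4): ranking walks positions 4-5-3-2-1, expanding outward from the peak — single-peaked.
Group 2 (peak Juniper at position 5): ranking walks positions 5-4-3-2-1, expanding outward from the peak — single-peaked.
Group 3 (peak Isola at position 3): ranking walks positions 3-2-4-1-5, expanding outward from the peak — single-peaked.
Group 4: ranking walks positions 5-3-4-2-1; Isola is ranked above Ember even though Ember lies between Isola and the peak Juniper on the axis — preferences dip and rise again. Not single-peaked.
Group 5 (peak Isola at position 3): ranking walks positions 3-4-2-1-5, expanding outward from the peak — single-peaked.
Group 4 violates single-peakedness, so the profile is not single-peaked on this axis.

no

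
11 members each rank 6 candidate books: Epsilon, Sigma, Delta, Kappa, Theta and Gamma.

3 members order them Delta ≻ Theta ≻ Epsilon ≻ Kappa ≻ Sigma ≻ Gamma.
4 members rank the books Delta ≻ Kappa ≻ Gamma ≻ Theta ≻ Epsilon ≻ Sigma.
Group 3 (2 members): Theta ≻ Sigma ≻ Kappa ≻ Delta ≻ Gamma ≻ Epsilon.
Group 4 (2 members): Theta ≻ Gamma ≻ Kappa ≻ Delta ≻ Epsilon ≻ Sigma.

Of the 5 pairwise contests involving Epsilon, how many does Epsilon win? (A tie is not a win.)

Epsilon against each rival (11 members):
Epsilon vs Sigma: Epsilon is ranked higher on 3+4+2 = 9 ballots, Sigma on 2. Epsilon wins 9–2.
Epsilon vs Delta: 0 to 11, Delta.
Epsilon vs Kappa: Kappa, 8–3.
Epsilon vs Theta: Theta wins 11–0.
Epsilon vs Gamma: Epsilon is ranked higher on 3 ballots, Gamma on 8. Gamma wins 8–3.
Epsilon beats Sigma; loses to Delta, Kappa, Theta, Gamma — 1 pairwise win.

1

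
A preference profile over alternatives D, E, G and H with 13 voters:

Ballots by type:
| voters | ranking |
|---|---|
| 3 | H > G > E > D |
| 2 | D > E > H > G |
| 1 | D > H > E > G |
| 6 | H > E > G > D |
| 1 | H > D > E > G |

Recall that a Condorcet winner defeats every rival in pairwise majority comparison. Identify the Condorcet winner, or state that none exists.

Pairwise majorities:
D vs E: D is ranked higher on 2+1+1 = 4 ballots, E on 9. E wins 9–4.
D vs G: D is ranked higher on 2+1+1 = 4 ballots, G on 9. G wins 9–4.
D vs H: 2+1 = 3 for D, 10 for H — H by 10–3.
E vs G: E preferred on 2+1+6+1 = 10 ballots; E wins 10–3.
E vs H: E preferred on 2 ballots; H wins 11–2.
G vs H: 0 for G, 13 for H — H by 13–0.
H defeats every rival head-to-head and is the Condorcet winner.

H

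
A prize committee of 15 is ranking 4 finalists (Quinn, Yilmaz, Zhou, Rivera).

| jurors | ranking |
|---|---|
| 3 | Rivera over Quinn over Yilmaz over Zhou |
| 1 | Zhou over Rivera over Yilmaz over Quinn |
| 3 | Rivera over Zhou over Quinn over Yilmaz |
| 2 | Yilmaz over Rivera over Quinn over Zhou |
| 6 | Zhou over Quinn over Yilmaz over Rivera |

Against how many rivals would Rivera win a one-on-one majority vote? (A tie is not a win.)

2

Rivera against each rival (15 jurors):
Rivera–Quinn: Rivera 9–6.
Rivera vs Yilmaz: Rivera preferred on 3+1+3 = 7 ballots; Yilmaz wins 8–7.
Rivera–Zhou: Rivera 8–7.
Rivera beats Quinn, Zhou; loses to Yilmaz — 2 pairwise wins.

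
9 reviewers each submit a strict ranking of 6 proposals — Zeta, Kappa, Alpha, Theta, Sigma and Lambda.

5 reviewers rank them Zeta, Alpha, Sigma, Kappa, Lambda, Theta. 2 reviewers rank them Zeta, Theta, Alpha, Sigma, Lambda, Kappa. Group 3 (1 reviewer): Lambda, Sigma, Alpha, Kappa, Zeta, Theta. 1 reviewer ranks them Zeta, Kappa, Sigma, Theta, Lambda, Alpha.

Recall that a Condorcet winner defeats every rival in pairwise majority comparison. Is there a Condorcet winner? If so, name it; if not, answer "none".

Zeta

Head-to-head results (9 reviewers):
Zeta vs Kappa: Zeta preferred on 5+2+1 = 8 ballots; Zeta wins 8–1.
Zeta vs Alpha: Zeta preferred on 5+2+1 = 8 ballots; Zeta wins 8–1.
Zeta vs Theta: 9 to 0, Zeta.
Zeta vs Sigma: Zeta is ranked higher on 5+2+1 = 8 ballots, Sigma on 1. Zeta wins 8–1.
Zeta vs Lambda: 5+2+1 = 8 for Zeta, 1 for Lambda — Zeta by 8–1.
Kappa vs Alpha: 1 for Kappa, 8 for Alpha — Alpha by 8–1.
Kappa vs Theta: Kappa preferred on 5+1+1 = 7 ballots; Kappa wins 7–2.
Kappa vs Sigma: Kappa preferred on 1 ballot; Sigma wins 8–1.
Kappa vs Lambda: 5+1 = 6 for Kappa, 3 for Lambda — Kappa by 6–3.
Alpha vs Theta: Alpha is ranked higher on 5+1 = 6 ballots, Theta on 3. Alpha wins 6–3.
Alpha vs Sigma: 7 to 2, Alpha.
Alpha vs Lambda: 5+2 = 7 for Alpha, 2 for Lambda — Alpha by 7–2.
Theta vs Sigma: Theta is ranked higher on 2 ballots, Sigma on 7. Sigma wins 7–2.
Theta vs Lambda: 2+1 = 3 for Theta, 6 for Lambda — Lambda by 6–3.
Sigma vs Lambda: 8 to 1, Sigma.
Only Zeta has no losses; Zeta is the Condorcet winner.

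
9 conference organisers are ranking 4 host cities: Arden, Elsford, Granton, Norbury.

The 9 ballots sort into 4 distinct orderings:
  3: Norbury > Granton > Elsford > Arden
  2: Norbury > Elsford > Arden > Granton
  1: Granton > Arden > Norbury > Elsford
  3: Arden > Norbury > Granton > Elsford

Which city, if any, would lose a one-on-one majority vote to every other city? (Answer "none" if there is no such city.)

none

Head-to-head results (9 organisers):
Arden–Elsford: Elsford 5–4.
Arden–Granton: Arden 5–4.
Arden vs Norbury: Arden is ranked higher on 1+3 = 4 ballots, Norbury on 5. Norbury wins 5–4.
Elsford–Granton: Granton 7–2.
Elsford vs Norbury: Norbury, 9–0.
Granton vs Norbury: Norbury, 8–1.
Every city wins at least one matchup (Arden beats Granton; Elsford beats Arden; Granton beats Elsford; Norbury beats Arden), so there is no Condorcet loser.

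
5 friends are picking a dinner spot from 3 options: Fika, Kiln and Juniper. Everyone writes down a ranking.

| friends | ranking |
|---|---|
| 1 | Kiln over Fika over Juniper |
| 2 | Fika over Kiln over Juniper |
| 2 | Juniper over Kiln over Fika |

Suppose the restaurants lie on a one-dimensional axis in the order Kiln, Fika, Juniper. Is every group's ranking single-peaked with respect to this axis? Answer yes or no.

no

Axis positions: Kiln=1, Fika=2, Juniper=3.
Group 1 (peak Kiln at position 1): ranking walks positions 1-2-3, expanding outward from the peak — single-peaked.
Group 2 (peak Fika at position 2): ranking walks positions 2-1-3, expanding outward from the peak — single-peaked.
Group 3: ranking walks positions 3-1-2; Kiln is ranked above Fika even though Fika lies between Kiln and the peak Juniper on the axis — preferences dip and rise again. Not single-peaked.
Group 3 violates single-peakedness, so the profile is not single-peaked on this axis.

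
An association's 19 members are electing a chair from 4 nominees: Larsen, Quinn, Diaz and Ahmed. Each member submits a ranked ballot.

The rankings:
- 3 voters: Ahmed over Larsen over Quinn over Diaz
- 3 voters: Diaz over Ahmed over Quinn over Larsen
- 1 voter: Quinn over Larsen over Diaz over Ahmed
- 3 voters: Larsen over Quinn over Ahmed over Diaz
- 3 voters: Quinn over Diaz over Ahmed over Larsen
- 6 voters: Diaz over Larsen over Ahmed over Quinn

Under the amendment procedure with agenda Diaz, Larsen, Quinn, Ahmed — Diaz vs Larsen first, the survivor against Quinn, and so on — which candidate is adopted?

Ahmed

Round 1: Diaz vs Larsen — 12–7, Diaz advances.
Round 2: Diaz vs Quinn — 9–10, Quinn advances.
Round 3: Quinn vs Ahmed — 7–12, Ahmed advances.
Ahmed survives the agenda.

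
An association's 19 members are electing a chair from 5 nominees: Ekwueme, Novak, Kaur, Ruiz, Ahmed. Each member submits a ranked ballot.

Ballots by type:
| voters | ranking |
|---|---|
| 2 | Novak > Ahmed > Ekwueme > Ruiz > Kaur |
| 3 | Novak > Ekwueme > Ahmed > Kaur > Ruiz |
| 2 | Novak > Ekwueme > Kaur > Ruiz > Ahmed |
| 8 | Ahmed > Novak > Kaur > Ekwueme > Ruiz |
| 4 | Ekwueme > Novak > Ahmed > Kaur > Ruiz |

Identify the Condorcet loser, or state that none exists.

Head-to-head results (19 voters):
Ekwueme vs Novak: 4 for Ekwueme, 15 for Novak — Novak by 15–4.
Ekwueme vs Kaur: Ekwueme, 11–8.
Ekwueme vs Ruiz: Ekwueme is ranked higher on 2+3+2+8+4 = 19 ballots, Ruiz on 0. Ekwueme wins 19–0.
Ekwueme vs Ahmed: 9 to 10, Ahmed.
Novak vs Kaur: Novak preferred on 2+3+2+8+4 = 19 ballots; Novak wins 19–0.
Novak vs Ruiz: Novak wins 19–0.
Novak vs Ahmed: Novak wins 11–8.
Kaur vs Ruiz: 17 to 2, Kaur.
Kaur vs Ahmed: 2 to 17, Ahmed.
Ruiz–Ahmed: Ahmed 17–2.
Only Ruiz has no wins; Ruiz is the Condorcet loser.

Ruiz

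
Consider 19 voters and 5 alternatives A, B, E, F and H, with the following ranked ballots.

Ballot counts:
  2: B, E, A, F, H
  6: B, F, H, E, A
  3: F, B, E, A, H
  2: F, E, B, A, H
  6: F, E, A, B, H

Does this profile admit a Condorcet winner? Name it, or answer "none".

Check each pair by majority over 19 ballots:
A vs B: 6 to 13, B.
A vs E: A preferred on 0 ballots; E wins 19–0.
A vs F: A is ranked higher on 2 ballots, F on 17. F wins 17–2.
A vs H: A preferred on 2+3+2+6 = 13 ballots; A wins 13–6.
B vs E: 2+6+3 = 11 for B, 8 for E — B by 11–8.
B vs F: B is ranked higher on 2+6 = 8 ballots, F on 11. F wins 11–8.
B vs H: B preferred on 2+6+3+2+6 = 19 ballots; B wins 19–0.
E vs F: E is ranked higher on 2 ballots, F on 17. F wins 17–2.
E vs H: 2+3+2+6 = 13 for E, 6 for H — E by 13–6.
F vs H: 19 to 0, F.
F beats each of A, B, E, H — F is the Condorcet winner.

F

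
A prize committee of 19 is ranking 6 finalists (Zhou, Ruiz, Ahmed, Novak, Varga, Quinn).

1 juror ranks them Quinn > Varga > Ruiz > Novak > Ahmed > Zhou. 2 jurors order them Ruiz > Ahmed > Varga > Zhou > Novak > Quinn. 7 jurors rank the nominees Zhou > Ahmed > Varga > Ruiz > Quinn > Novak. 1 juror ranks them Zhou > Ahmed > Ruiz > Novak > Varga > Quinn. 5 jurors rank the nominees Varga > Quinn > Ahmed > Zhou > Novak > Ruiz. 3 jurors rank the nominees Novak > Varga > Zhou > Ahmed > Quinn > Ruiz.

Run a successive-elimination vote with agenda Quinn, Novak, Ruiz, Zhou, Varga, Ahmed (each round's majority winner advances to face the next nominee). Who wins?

Round 1: Quinn vs Novak — 13–6, Quinn advances.
Round 2: Quinn vs Ruiz — 9–10, Ruiz advances.
Round 3: Ruiz vs Zhou — 3–16, Zhou advances.
Round 4: Zhou vs Varga — 8–11, Varga advances.
Round 5: Varga vs Ahmed — 9–10, Ahmed advances.
Ahmed survives the agenda.

Ahmed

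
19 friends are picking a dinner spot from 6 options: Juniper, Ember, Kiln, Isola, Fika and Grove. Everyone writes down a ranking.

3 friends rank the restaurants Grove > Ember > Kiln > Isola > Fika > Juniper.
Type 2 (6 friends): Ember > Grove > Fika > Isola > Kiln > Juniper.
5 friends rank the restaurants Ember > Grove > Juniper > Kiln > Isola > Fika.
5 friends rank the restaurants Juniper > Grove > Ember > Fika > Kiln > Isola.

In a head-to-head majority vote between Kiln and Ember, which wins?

No ballot ranks Kiln above Ember: 0.
Ballots ranking Ember above Kiln: 19 − 0 = 19.
Ember wins the head-to-head 19–0.

Ember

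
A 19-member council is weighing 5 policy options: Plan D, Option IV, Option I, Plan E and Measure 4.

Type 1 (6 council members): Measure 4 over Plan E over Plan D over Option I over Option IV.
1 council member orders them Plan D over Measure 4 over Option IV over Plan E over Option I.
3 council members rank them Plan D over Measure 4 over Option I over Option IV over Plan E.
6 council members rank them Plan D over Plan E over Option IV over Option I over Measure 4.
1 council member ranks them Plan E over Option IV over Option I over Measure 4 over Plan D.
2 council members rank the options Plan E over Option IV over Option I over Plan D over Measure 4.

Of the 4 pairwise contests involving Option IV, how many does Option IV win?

Option IV against each rival (19 council members):
Option IV–Plan D: Plan D 16–3.
Option IV–Option I: Option IV 10–9.
Option IV vs Plan E: 4 to 15, Plan E.
Option IV vs Measure 4: Measure 4, 10–9.
Option IV beats Option I; loses to Plan D, Plan E, Measure 4 — 1 pairwise win.

1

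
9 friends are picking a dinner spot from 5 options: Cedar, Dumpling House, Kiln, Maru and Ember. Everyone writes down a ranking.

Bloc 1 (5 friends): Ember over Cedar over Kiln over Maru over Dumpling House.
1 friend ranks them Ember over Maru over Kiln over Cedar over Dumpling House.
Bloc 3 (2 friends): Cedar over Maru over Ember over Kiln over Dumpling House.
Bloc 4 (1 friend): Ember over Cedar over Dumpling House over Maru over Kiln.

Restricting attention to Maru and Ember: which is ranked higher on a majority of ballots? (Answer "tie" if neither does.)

Ember

Ballots ranking Maru above Ember: 2.
Ballots ranking Ember above Maru: 9 − 2 = 7.
Ember wins the head-to-head 7–2.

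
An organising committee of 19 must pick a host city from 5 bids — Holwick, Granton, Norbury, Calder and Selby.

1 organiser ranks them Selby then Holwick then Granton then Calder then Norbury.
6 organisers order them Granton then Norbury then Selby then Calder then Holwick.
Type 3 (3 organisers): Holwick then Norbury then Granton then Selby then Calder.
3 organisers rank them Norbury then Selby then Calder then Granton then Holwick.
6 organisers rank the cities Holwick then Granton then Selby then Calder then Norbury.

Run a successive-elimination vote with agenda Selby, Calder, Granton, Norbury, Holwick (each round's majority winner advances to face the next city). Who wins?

Holwick

Round 1: Selby vs Calder — 19–0, Selby advances.
Round 2: Selby vs Granton — 4–15, Granton advances.
Round 3: Granton vs Norbury — 13–6, Granton advances.
Round 4: Granton vs Holwick — 9–10, Holwick advances.
The agenda winner is Holwick.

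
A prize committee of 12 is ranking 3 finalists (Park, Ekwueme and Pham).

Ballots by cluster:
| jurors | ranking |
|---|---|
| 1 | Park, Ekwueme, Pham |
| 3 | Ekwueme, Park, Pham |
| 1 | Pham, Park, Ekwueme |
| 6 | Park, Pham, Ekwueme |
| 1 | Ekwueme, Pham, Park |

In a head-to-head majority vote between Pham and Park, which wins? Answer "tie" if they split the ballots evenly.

Park

Ballots ranking Pham above Park: 1 + 1 = 2.
Ballots ranking Park above Pham: 12 − 2 = 10.
Park wins the head-to-head 10–2.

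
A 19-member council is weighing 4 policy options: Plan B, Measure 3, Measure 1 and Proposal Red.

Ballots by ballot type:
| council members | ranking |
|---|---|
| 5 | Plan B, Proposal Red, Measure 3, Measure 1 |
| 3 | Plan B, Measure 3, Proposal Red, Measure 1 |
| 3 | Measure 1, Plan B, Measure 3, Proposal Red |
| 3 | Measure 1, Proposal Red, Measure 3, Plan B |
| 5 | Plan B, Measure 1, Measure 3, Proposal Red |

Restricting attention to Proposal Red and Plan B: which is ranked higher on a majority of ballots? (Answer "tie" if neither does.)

Plan B

Ballots ranking Proposal Red above Plan B: 3.
Ballots ranking Plan B above Proposal Red: 19 − 3 = 16.
Plan B wins the head-to-head 16–3.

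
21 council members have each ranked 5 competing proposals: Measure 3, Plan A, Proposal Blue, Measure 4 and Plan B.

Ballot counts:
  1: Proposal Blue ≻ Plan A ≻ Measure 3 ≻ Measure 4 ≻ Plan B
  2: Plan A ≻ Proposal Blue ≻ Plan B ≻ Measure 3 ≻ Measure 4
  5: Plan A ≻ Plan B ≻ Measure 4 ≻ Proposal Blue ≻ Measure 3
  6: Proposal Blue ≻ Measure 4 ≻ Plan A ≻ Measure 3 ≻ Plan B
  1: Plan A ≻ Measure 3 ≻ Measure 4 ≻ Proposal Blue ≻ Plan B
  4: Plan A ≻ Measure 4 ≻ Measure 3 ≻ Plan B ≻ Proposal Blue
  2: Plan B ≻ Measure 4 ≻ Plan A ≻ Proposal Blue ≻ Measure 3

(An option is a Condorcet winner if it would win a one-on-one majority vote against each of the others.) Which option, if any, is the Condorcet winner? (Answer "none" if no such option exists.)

Head-to-head results (21 council members):
Measure 3 vs Plan A: Plan A wins 21–0.
Measure 3 vs Proposal Blue: Proposal Blue, 16–5.
Measure 3–Measure 4: Measure 4 17–4.
Measure 3 vs Plan B: Measure 3 wins 12–9.
Plan A vs Proposal Blue: Plan A, 14–7.
Plan A vs Measure 4: Plan A wins 13–8.
Plan A vs Plan B: Plan A, 19–2.
Proposal Blue vs Measure 4: Measure 4, 12–9.
Proposal Blue–Plan B: Plan B 11–10.
Measure 4 vs Plan B: Measure 4 wins 12–9.
Plan A beats each of Measure 3, Proposal Blue, Measure 4, Plan B — Plan A is the Condorcet winner.

Plan A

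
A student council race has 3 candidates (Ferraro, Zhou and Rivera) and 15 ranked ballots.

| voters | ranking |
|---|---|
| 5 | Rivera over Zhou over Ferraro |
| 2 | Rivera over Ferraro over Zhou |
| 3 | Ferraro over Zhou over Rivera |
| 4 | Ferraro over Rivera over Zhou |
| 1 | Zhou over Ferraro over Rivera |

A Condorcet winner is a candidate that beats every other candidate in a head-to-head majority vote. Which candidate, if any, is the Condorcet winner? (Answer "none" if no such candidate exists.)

Head-to-head results (15 voters):
Ferraro vs Zhou: Ferraro wins 9–6.
Ferraro vs Rivera: 8 to 7, Ferraro.
Zhou vs Rivera: 4 to 11, Rivera.
Ferraro defeats every rival head-to-head and is the Condorcet winner.

Ferraro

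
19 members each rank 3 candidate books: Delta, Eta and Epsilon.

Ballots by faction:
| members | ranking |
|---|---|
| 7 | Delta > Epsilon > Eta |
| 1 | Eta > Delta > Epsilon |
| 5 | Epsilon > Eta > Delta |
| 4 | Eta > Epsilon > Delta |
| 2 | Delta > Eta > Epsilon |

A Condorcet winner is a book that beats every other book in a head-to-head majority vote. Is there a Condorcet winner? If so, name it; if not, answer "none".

Head-to-head results (19 members):
Delta–Eta: Eta 10–9.
Delta vs Epsilon: Delta wins 10–9.
Eta vs Epsilon: Epsilon, 12–7.
Each book drops at least one matchup (Delta loses to Eta; Eta loses to Epsilon; Epsilon loses to Delta); the cycle Delta beats Epsilon beats Eta beats Delta rules out a Condorcet winner.

none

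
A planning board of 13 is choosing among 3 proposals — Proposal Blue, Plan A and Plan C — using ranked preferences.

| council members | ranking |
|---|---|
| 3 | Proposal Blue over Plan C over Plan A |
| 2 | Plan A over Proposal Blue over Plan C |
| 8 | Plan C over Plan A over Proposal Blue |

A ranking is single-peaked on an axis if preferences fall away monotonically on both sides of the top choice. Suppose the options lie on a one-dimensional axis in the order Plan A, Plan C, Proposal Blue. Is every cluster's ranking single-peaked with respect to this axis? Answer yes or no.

no

Axis positions: Plan A=1, Plan C=2, Proposal Blue=3.
Cluster 1 (peak Proposal Blue at position 3): ranking walks positions 3-2-1, expanding outward from the peak — single-peaked.
Cluster 2: ranking walks positions 1-3-2; Proposal Blue is ranked above Plan C even though Plan C lies between Proposal Blue and the peak Plan A on the axis — preferences dip and rise again. Not single-peaked.
Cluster 3 (peak Plan C at position 2): ranking walks positions 2-1-3, expanding outward from the peak — single-peaked.
Cluster 2 violates single-peakedness, so the profile is not single-peaked on this axis.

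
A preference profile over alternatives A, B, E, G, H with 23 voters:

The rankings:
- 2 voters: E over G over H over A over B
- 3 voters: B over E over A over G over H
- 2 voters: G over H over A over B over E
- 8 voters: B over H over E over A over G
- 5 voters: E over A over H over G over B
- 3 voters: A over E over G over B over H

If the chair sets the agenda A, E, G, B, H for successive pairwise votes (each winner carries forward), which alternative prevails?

B

Round 1: A vs E — 5–18, E advances.
Round 2: E vs G — 21–2, E advances.
Round 3: E vs B — 10–13, B advances.
Round 4: B vs H — 14–9, B advances.
B survives the agenda.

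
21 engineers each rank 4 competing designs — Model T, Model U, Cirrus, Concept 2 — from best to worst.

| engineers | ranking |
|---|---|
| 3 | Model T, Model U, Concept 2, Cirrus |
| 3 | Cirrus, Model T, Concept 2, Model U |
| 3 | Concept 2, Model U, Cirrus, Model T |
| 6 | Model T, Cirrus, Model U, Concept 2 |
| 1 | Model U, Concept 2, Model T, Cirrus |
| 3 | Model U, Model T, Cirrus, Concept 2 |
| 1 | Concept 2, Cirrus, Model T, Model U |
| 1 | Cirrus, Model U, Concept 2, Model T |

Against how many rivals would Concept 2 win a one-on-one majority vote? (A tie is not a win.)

0

Concept 2 against each rival (21 engineers):
Concept 2 vs Model T: Model T, 15–6.
Concept 2 vs Model U: 7 to 14, Model U.
Concept 2 vs Cirrus: 3+3+1+1 = 8 for Concept 2, 13 for Cirrus — Cirrus by 13–8.
Concept 2 beats no one; loses to Model T, Model U, Cirrus — 0 pairwise wins.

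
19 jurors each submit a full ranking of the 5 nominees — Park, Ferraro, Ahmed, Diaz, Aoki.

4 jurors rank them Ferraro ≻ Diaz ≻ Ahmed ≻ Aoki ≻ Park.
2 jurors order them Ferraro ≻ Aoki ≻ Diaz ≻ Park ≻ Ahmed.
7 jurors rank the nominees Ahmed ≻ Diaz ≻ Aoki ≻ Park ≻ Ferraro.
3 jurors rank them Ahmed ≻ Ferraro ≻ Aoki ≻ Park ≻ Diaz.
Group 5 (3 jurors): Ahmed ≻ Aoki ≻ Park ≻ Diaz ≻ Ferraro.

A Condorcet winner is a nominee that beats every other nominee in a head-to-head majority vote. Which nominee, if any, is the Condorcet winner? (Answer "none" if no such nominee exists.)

Pairwise majorities:
Park vs Ferraro: Park preferred on 7+3 = 10 ballots; Park wins 10–9.
Park vs Ahmed: Ahmed wins 17–2.
Park vs Diaz: Diaz, 13–6.
Park vs Aoki: Aoki wins 19–0.
Ferraro vs Ahmed: Ferraro preferred on 4+2 = 6 ballots; Ahmed wins 13–6.
Ferraro vs Diaz: Ferraro is ranked higher on 4+2+3 = 9 ballots, Diaz on 10. Diaz wins 10–9.
Ferraro–Aoki: Aoki 10–9.
Ahmed vs Diaz: Ahmed wins 13–6.
Ahmed vs Aoki: Ahmed, 17–2.
Diaz–Aoki: Diaz 11–8.
Ahmed wins every pairwise contest, so Ahmed is the Condorcet winner.

Ahmed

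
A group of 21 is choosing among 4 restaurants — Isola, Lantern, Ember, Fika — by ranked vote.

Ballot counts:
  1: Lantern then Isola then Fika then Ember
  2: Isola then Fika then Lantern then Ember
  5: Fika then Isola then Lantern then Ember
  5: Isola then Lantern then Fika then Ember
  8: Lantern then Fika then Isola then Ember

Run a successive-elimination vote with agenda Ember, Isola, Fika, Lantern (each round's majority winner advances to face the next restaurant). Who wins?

Lantern

Round 1: Ember vs Isola — 0–21, Isola advances.
Round 2: Isola vs Fika — 8–13, Fika advances.
Round 3: Fika vs Lantern — 7–14, Lantern advances.
The agenda winner is Lantern.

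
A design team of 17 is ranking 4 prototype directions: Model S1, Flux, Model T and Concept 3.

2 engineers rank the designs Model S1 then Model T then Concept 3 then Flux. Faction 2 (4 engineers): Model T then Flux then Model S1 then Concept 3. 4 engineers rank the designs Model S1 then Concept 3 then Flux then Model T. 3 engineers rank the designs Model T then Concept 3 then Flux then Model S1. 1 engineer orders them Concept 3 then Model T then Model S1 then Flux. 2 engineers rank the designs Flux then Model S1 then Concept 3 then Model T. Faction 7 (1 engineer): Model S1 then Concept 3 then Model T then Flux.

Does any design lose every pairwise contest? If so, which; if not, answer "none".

Head-to-head results (17 engineers):
Model S1 vs Flux: Model S1 is ranked higher on 2+4+1+1 = 8 ballots, Flux on 9. Flux wins 9–8.
Model S1 vs Model T: 9 to 8, Model S1.
Model S1 vs Concept 3: Model S1, 13–4.
Flux vs Model T: Flux is ranked higher on 4+2 = 6 ballots, Model T on 11. Model T wins 11–6.
Flux vs Concept 3: Concept 3 wins 11–6.
Model T vs Concept 3: Model T, 9–8.
No design is winless: Model S1 beats Model T; Flux beats Model S1; Model T beats Flux; Concept 3 beats Flux. There is no Condorcet loser.

none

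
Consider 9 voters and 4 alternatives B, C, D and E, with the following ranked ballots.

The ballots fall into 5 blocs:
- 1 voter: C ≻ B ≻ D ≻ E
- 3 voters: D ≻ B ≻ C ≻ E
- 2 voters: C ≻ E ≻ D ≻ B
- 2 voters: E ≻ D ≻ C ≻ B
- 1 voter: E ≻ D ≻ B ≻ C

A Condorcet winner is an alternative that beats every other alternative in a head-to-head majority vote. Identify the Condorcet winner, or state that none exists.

none

Head-to-head results (9 voters):
B vs C: 4 to 5, C.
B vs D: B preferred on 1 ballot; D wins 8–1.
B vs E: B preferred on 1+3 = 4 ballots; E wins 5–4.
C vs D: C preferred on 1+2 = 3 ballots; D wins 6–3.
C vs E: 1+3+2 = 6 for C, 3 for E — C by 6–3.
D vs E: 1+3 = 4 for D, 5 for E — E by 5–4.
No alternative is unbeaten: B loses to C; C loses to D; D loses to E; E loses to C. In particular C beats E beats D beats C is a majority cycle — no Condorcet winner exists.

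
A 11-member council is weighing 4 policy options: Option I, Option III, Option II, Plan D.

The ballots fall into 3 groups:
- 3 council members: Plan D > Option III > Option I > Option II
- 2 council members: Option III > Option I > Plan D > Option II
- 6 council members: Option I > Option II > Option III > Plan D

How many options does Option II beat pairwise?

2

Option II against each rival (11 council members):
Option II vs Option I: Option I, 11–0.
Option II vs Option III: Option II preferred on 6 ballots; Option II wins 6–5.
Option II vs Plan D: Option II, 6–5.
Option II beats Option III, Plan D; loses to Option I — 2 pairwise wins.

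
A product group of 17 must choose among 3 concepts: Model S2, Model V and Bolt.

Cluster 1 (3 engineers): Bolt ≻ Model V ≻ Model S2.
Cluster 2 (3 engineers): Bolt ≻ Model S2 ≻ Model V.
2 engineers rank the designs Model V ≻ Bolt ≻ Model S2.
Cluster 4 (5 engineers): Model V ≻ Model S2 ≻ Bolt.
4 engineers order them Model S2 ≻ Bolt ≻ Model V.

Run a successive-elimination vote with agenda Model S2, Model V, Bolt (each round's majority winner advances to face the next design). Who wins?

Bolt

Round 1: Model S2 vs Model V — 7–10, Model V advances.
Round 2: Model V vs Bolt — 7–10, Bolt advances.
The agenda winner is Bolt.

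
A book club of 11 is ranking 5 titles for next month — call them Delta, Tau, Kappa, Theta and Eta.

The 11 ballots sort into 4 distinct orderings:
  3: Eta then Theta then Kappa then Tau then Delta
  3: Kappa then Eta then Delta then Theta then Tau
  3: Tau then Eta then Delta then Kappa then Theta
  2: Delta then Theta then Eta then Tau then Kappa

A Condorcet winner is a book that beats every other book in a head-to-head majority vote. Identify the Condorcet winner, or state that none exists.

Check each pair by majority over 11 ballots:
Delta vs Tau: Tau wins 6–5.
Delta–Kappa: Kappa 6–5.
Delta vs Theta: Delta, 8–3.
Delta vs Eta: Eta wins 9–2.
Tau vs Kappa: Kappa wins 6–5.
Tau vs Theta: Tau is ranked higher on 3 ballots, Theta on 8. Theta wins 8–3.
Tau vs Eta: Tau is ranked higher on 3 ballots, Eta on 8. Eta wins 8–3.
Kappa–Theta: Kappa 6–5.
Kappa–Eta: Eta 8–3.
Theta vs Eta: 2 to 9, Eta.
Only Eta has no losses; Eta is the Condorcet winner.

Eta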